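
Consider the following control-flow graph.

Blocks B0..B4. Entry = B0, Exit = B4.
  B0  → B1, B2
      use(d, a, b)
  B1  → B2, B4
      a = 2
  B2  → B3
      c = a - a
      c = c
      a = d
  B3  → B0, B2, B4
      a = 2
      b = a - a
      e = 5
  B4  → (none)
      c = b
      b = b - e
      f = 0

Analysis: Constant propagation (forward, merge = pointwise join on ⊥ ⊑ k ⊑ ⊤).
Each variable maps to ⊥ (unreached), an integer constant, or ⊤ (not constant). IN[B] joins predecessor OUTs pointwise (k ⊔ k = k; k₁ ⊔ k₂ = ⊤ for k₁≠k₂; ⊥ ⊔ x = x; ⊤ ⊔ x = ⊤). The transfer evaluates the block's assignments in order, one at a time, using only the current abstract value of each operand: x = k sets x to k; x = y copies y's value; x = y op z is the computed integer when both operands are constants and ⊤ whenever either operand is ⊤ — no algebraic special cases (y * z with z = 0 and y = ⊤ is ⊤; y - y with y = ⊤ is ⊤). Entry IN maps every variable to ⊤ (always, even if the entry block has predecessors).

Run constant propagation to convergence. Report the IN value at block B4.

Answer: {a: 2, b: ⊤, c: ⊤, d: ⊤, e: ⊤, f: ⊤}

Working:
Per-block solution:
  B0:  IN=(all ⊤)  OUT=(all ⊤)
  B1:  IN=(all ⊤)  OUT={a:2; rest ⊤}
  B2:  IN=(all ⊤)  OUT=(all ⊤)
  B3:  IN=(all ⊤)  OUT={a:2, b:0, e:5; rest ⊤}
  B4:  IN={a:2; rest ⊤}  OUT={a:2, f:0; rest ⊤}

Merge at B4: IN[B4] = OUT[B1] ⊔ OUT[B3] = {a: 2, b: ⊤, c: ⊤, d: ⊤, e: ⊤, f: ⊤}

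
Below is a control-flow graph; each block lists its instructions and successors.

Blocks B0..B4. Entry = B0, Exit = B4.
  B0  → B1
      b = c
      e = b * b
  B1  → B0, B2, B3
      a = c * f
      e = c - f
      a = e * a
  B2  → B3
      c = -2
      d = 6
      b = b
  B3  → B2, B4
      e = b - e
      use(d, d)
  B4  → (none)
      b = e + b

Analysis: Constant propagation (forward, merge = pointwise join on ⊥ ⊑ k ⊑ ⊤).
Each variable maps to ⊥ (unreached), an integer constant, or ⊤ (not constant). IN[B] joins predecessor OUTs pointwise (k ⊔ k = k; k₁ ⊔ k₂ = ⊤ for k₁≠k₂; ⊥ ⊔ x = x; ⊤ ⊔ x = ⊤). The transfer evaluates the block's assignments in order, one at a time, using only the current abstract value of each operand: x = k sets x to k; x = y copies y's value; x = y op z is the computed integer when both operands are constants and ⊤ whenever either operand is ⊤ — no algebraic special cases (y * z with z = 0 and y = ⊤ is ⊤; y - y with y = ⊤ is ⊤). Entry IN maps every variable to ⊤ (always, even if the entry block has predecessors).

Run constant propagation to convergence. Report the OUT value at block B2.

Fixpoint table:
  B0:  IN=(all ⊤)  OUT=(all ⊤)
  B1:  IN=(all ⊤)  OUT=(all ⊤)
  B2:  IN=(all ⊤)  OUT={c:-2, d:6; rest ⊤}
  B3:  IN=(all ⊤)  OUT=(all ⊤)
  B4:  IN=(all ⊤)  OUT=(all ⊤)

Merge at B2: IN[B2] = OUT[B1] ⊔ OUT[B3] = {a: ⊤, b: ⊤, c: ⊤, d: ⊤, e: ⊤, f: ⊤}
Applying B2's transfer function to that IN value gives OUT[B2] (row B2 above).

Answer: {a: ⊤, b: ⊤, c: -2, d: 6, e: ⊤, f: ⊤}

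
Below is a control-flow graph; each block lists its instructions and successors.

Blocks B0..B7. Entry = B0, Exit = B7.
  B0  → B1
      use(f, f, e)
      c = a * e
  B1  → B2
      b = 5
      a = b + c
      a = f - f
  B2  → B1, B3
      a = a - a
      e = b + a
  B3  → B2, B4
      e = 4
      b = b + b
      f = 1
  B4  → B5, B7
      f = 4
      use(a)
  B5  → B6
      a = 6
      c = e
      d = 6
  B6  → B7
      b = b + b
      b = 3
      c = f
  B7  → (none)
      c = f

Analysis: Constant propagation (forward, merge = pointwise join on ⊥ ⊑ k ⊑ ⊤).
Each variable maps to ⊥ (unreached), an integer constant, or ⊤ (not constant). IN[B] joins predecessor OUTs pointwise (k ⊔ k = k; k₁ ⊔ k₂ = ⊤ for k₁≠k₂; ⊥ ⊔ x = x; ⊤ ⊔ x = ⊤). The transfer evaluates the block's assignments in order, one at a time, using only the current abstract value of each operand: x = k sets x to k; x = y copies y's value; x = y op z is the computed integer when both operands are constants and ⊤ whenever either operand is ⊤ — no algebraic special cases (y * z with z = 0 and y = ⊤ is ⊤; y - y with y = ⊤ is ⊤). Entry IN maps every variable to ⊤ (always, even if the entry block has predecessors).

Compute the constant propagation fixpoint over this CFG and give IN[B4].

Per-block solution:
  B0:   IN=(all ⊤)   OUT=(all ⊤)
  B1:   IN=(all ⊤)   OUT={b:5; rest ⊤}
  B2:   IN=(all ⊤)   OUT=(all ⊤)
  B3:   IN=(all ⊤)   OUT={e:4, f:1; rest ⊤}
  B4:   IN={e:4, f:1; rest ⊤}   OUT={e:4, f:4; rest ⊤}
  B5:   IN={e:4, f:4; rest ⊤}   OUT={a:6, c:4, d:6, e:4, f:4; rest ⊤}
  B6:   IN={a:6, c:4, d:6, e:4, f:4; rest ⊤}   OUT={a:6, b:3, c:4, d:6, e:4, f:4; rest ⊤}
  B7:   IN={e:4, f:4; rest ⊤}   OUT={c:4, e:4, f:4; rest ⊤}

Merge at B4: IN[B4] = OUT[B3] = {a: ⊤, b: ⊤, c: ⊤, d: ⊤, e: 4, f: 1}

Answer: {a: ⊤, b: ⊤, c: ⊤, d: ⊤, e: 4, f: 1}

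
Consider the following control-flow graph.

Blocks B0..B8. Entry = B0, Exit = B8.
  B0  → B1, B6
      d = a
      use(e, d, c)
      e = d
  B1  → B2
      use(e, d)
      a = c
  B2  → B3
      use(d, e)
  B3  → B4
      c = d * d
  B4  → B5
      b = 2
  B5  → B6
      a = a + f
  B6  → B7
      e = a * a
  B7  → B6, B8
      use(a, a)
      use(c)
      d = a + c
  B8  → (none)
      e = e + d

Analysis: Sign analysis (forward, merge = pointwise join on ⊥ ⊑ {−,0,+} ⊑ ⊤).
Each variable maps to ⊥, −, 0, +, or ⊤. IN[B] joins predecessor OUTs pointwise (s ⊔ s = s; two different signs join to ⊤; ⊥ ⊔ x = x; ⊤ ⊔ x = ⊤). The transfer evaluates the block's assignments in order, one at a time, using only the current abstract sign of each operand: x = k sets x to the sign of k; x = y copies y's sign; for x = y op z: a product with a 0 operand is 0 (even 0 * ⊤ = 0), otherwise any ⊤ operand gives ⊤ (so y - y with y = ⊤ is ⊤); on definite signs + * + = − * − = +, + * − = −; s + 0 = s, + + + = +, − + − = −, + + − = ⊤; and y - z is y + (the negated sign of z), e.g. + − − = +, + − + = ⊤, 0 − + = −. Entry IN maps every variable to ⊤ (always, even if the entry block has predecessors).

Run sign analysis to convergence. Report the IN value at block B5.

Answer: {a: ⊤, b: +, c: ⊤, d: ⊤, e: ⊤, f: ⊤}

Working:
Fixpoint table:
  B0:  IN=(all ⊤)  OUT=(all ⊤)
  B1:  IN=(all ⊤)  OUT=(all ⊤)
  B2:  IN=(all ⊤)  OUT=(all ⊤)
  B3:  IN=(all ⊤)  OUT=(all ⊤)
  B4:  IN=(all ⊤)  OUT={b:+; rest ⊤}
  B5:  IN={b:+; rest ⊤}  OUT={b:+; rest ⊤}
  B6:  IN=(all ⊤)  OUT=(all ⊤)
  B7:  IN=(all ⊤)  OUT=(all ⊤)
  B8:  IN=(all ⊤)  OUT=(all ⊤)

Merge at B5: IN[B5] = OUT[B4] = {a: ⊤, b: +, c: ⊤, d: ⊤, e: ⊤, f: ⊤}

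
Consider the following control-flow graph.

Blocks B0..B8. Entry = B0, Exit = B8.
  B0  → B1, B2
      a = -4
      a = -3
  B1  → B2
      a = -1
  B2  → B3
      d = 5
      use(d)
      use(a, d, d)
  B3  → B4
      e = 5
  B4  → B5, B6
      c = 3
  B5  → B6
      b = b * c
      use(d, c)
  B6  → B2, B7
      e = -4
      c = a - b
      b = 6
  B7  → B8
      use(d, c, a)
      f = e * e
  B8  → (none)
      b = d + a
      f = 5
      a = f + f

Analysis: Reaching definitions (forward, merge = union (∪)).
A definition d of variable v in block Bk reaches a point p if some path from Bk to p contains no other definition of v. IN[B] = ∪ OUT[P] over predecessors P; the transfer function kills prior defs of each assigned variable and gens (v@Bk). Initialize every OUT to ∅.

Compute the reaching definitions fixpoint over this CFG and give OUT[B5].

Converged values:
  B0:   IN={}   OUT={a@B0}
  B1:   IN={a@B0}   OUT={a@B1}
  B2:   IN={a@B0, a@B1, b@B6, c@B6, d@B2, e@B6}   OUT={a@B0, a@B1, b@B6, c@B6, d@B2, e@B6}
  B3:   IN={a@B0, a@B1, b@B6, c@B6, d@B2, e@B6}   OUT={a@B0, a@B1, b@B6, c@B6, d@B2, e@B3}
  B4:   IN={a@B0, a@B1, b@B6, c@B6, d@B2, e@B3}   OUT={a@B0, a@B1, b@B6, c@B4, d@B2, e@B3}
  B5:   IN={a@B0, a@B1, b@B6, c@B4, d@B2, e@B3}   OUT={a@B0, a@B1, b@B5, c@B4, d@B2, e@B3}
  B6:   IN={a@B0, a@B1, b@B5, b@B6, c@B4, d@B2, e@B3}   OUT={a@B0, a@B1, b@B6, c@B6, d@B2, e@B6}
  B7:   IN={a@B0, a@B1, b@B6, c@B6, d@B2, e@B6}   OUT={a@B0, a@B1, b@B6, c@B6, d@B2, e@B6, f@B7}
  B8:   IN={a@B0, a@B1, b@B6, c@B6, d@B2, e@B6, f@B7}   OUT={a@B8, b@B8, c@B6, d@B2, e@B6, f@B8}

Merge at B5: IN[B5] = OUT[B4] = {a@B0, a@B1, b@B6, c@B4, d@B2, e@B3}
Applying B5's transfer function to that IN value gives OUT[B5] (row B5 above).

Answer: {a@B0, a@B1, b@B5, c@B4, d@B2, e@B3}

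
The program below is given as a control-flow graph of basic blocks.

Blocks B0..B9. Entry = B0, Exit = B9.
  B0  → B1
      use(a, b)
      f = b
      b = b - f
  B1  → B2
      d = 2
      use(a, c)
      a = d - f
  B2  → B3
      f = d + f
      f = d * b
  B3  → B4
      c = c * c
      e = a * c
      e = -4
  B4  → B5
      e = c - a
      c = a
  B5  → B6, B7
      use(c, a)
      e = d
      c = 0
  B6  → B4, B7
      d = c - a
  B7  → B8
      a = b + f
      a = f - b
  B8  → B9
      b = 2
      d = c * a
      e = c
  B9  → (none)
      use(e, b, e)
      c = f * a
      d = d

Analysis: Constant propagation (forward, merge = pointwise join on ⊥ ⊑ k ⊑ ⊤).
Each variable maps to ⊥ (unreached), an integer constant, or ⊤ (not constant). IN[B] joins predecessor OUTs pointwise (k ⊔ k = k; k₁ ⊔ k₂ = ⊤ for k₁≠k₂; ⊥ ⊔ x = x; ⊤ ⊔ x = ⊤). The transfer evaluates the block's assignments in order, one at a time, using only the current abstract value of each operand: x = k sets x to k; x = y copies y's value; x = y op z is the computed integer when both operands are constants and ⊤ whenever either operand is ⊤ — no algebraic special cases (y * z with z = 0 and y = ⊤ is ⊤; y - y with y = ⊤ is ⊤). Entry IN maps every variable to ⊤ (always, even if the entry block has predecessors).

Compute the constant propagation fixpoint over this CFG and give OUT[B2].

Converged values:
  B0: | IN=(all ⊤) | OUT=(all ⊤)
  B1: | IN=(all ⊤) | OUT={d:2; rest ⊤}
  B2: | IN={d:2; rest ⊤} | OUT={d:2; rest ⊤}
  B3: | IN={d:2; rest ⊤} | OUT={d:2, e:-4; rest ⊤}
  B4: | IN=(all ⊤) | OUT=(all ⊤)
  B5: | IN=(all ⊤) | OUT={c:0; rest ⊤}
  B6: | IN={c:0; rest ⊤} | OUT={c:0; rest ⊤}
  B7: | IN={c:0; rest ⊤} | OUT={c:0; rest ⊤}
  B8: | IN={c:0; rest ⊤} | OUT={b:2, c:0, e:0; rest ⊤}
  B9: | IN={b:2, c:0, e:0; rest ⊤} | OUT={b:2, e:0; rest ⊤}

Merge at B2: IN[B2] = OUT[B1] = {a: ⊤, b: ⊤, c: ⊤, d: 2, e: ⊤, f: ⊤}
Applying B2's transfer function to that IN value gives OUT[B2] (row B2 above).

Answer: {a: ⊤, b: ⊤, c: ⊤, d: 2, e: ⊤, f: ⊤}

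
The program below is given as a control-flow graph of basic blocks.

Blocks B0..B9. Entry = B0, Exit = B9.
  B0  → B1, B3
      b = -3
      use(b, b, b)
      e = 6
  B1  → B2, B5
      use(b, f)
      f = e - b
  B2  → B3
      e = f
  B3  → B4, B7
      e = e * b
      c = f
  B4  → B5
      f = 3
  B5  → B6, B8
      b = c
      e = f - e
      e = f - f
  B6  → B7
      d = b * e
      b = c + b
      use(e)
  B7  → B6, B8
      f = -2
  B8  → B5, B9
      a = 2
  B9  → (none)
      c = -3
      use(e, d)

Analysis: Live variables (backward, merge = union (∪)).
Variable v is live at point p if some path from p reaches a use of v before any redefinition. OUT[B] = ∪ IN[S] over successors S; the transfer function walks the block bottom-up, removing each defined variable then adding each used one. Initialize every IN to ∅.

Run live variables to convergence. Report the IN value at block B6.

Answer: {b, c, e}

Derivation:
Per-block solution:
  B0:  IN={c, d, f}  OUT={b, c, d, e, f}
  B1:  IN={b, c, d, e, f}  OUT={b, c, d, e, f}
  B2:  IN={b, d, f}  OUT={b, d, e, f}
  B3:  IN={b, d, e, f}  OUT={b, c, d, e}
  B4:  IN={c, d, e}  OUT={c, d, e, f}
  B5:  IN={c, d, e, f}  OUT={b, c, d, e, f}
  B6:  IN={b, c, e}  OUT={b, c, d, e}
  B7:  IN={b, c, d, e}  OUT={b, c, d, e, f}
  B8:  IN={c, d, e, f}  OUT={c, d, e, f}
  B9:  IN={d, e}  OUT={}

Merge at B6: OUT[B6] = IN[B7] = {b, c, d, e}
Applying B6's transfer function to that OUT value gives IN[B6] (row B6 above).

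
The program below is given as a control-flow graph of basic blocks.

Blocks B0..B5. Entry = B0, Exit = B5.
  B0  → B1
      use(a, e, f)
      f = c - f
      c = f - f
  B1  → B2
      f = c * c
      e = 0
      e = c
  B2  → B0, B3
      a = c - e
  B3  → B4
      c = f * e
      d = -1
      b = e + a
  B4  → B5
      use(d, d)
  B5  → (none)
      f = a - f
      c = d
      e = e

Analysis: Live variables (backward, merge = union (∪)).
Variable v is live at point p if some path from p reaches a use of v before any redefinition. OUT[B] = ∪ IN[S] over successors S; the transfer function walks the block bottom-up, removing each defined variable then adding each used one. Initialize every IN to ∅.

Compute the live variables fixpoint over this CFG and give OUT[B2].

Per-block solution:
  B0:  IN={a, c, e, f}  OUT={c}
  B1:  IN={c}  OUT={c, e, f}
  B2:  IN={c, e, f}  OUT={a, c, e, f}
  B3:  IN={a, e, f}  OUT={a, d, e, f}
  B4:  IN={a, d, e, f}  OUT={a, d, e, f}
  B5:  IN={a, d, e, f}  OUT={}

Merge at B2: OUT[B2] = IN[B0] ⊔ IN[B3] = {a, c, e, f}

Answer: {a, c, e, f}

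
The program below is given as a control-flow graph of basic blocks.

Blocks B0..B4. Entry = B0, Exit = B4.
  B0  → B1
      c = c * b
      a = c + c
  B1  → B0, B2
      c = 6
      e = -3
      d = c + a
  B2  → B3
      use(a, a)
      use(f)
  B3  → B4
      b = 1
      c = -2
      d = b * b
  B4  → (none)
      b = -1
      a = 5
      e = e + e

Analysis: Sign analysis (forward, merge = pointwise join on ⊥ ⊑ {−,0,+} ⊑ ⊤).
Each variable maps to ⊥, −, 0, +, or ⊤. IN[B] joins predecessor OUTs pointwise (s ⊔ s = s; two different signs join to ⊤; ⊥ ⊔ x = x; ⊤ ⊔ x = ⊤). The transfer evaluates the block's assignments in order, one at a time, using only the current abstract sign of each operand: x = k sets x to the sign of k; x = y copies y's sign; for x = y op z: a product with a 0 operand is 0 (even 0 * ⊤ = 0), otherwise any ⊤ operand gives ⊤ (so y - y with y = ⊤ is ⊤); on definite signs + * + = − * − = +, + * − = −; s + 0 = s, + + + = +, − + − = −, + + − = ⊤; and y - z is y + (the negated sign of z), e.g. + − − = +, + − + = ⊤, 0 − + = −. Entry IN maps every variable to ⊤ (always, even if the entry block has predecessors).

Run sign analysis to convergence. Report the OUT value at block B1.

Per-block solution:
  B0:   IN=(all ⊤)   OUT=(all ⊤)
  B1:   IN=(all ⊤)   OUT={c:+, e:-; rest ⊤}
  B2:   IN={c:+, e:-; rest ⊤}   OUT={c:+, e:-; rest ⊤}
  B3:   IN={c:+, e:-; rest ⊤}   OUT={b:+, c:-, d:+, e:-; rest ⊤}
  B4:   IN={b:+, c:-, d:+, e:-; rest ⊤}   OUT={a:+, b:-, c:-, d:+, e:-; rest ⊤}

Merge at B1: IN[B1] = OUT[B0] = {a: ⊤, b: ⊤, c: ⊤, d: ⊤, e: ⊤, f: ⊤}
Applying B1's transfer function to that IN value gives OUT[B1] (row B1 above).

Answer: {a: ⊤, b: ⊤, c: +, d: ⊤, e: -, f: ⊤}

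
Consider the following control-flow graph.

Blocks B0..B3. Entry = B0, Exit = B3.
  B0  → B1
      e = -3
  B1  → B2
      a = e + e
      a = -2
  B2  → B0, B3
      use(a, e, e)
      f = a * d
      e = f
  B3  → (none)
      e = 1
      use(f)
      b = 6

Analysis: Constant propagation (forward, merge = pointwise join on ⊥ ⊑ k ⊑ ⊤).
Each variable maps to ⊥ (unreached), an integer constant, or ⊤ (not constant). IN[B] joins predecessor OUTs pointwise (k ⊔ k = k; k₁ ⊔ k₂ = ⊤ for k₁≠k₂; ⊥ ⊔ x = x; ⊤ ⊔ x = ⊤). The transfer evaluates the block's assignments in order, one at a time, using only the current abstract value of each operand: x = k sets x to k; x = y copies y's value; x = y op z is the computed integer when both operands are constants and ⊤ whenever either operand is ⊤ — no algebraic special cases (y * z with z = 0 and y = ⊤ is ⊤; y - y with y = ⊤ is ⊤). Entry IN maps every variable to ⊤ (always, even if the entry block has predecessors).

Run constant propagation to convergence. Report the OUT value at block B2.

Converged values:
  B0: | IN=(all ⊤) | OUT={e:-3; rest ⊤}
  B1: | IN={e:-3; rest ⊤} | OUT={a:-2, e:-3; rest ⊤}
  B2: | IN={a:-2, e:-3; rest ⊤} | OUT={a:-2; rest ⊤}
  B3: | IN={a:-2; rest ⊤} | OUT={a:-2, b:6, e:1; rest ⊤}

Merge at B2: IN[B2] = OUT[B1] = {a: -2, b: ⊤, c: ⊤, d: ⊤, e: -3, f: ⊤}
Applying B2's transfer function to that IN value gives OUT[B2] (row B2 above).

Answer: {a: -2, b: ⊤, c: ⊤, d: ⊤, e: ⊤, f: ⊤}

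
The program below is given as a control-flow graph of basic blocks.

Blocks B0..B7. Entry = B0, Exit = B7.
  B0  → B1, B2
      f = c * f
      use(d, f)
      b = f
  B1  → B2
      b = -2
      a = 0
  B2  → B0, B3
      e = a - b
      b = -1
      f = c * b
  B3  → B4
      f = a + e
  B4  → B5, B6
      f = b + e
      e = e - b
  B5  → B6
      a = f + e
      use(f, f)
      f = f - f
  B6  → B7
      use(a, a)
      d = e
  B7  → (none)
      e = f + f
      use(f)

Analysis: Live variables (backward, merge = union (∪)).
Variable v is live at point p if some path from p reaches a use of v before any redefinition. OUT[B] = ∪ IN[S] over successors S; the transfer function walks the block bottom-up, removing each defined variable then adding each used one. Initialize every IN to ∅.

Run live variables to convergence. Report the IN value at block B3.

Fixpoint table:
  B0:  IN={a, c, d, f}  OUT={a, b, c, d}
  B1:  IN={c, d}  OUT={a, b, c, d}
  B2:  IN={a, b, c, d}  OUT={a, b, c, d, e, f}
  B3:  IN={a, b, e}  OUT={a, b, e}
  B4:  IN={a, b, e}  OUT={a, e, f}
  B5:  IN={e, f}  OUT={a, e, f}
  B6:  IN={a, e, f}  OUT={f}
  B7:  IN={f}  OUT={}

Merge at B3: OUT[B3] = IN[B4] = {a, b, e}
Applying B3's transfer function to that OUT value gives IN[B3] (row B3 above).

Answer: {a, b, e}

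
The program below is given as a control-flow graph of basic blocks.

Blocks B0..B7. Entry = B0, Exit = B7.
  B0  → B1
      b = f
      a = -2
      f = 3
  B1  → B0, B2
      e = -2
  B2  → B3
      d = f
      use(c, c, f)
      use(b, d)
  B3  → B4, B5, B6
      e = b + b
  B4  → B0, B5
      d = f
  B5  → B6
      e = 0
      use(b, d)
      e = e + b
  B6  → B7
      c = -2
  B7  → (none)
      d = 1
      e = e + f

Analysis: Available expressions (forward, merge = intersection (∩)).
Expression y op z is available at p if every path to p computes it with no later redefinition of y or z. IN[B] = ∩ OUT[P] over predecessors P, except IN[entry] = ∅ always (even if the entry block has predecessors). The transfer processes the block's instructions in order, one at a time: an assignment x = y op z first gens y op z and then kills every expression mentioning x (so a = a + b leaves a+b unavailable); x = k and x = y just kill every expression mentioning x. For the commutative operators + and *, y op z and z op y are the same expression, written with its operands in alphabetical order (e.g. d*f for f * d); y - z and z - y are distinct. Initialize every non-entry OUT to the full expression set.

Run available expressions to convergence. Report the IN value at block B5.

Converged values:
  B0:   IN={}   OUT={}
  B1:   IN={}   OUT={}
  B2:   IN={}   OUT={}
  B3:   IN={}   OUT={b+b}
  B4:   IN={b+b}   OUT={b+b}
  B5:   IN={b+b}   OUT={b+b}
  B6:   IN={b+b}   OUT={b+b}
  B7:   IN={b+b}   OUT={b+b}

Merge at B5: IN[B5] = OUT[B3] ∩ OUT[B4] = {b+b}

Answer: {b+b}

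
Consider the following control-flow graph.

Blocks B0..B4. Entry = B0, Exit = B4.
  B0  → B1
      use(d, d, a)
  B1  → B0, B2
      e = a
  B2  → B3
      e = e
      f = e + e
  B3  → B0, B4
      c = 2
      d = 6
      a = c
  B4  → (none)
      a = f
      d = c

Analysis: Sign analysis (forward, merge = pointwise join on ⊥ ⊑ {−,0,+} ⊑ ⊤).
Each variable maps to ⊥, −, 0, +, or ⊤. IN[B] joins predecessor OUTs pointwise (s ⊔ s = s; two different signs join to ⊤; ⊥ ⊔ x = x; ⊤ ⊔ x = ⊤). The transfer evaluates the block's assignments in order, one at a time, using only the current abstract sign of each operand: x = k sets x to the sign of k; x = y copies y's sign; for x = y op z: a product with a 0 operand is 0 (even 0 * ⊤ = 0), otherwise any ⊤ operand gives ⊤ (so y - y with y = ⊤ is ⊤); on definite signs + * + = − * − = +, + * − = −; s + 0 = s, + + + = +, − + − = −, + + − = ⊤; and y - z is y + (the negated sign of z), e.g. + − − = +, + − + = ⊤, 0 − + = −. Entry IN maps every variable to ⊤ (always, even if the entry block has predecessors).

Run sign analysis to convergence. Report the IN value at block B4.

Answer: {a: +, b: ⊤, c: +, d: +, e: ⊤, f: ⊤}

Working:
Per-block solution:
  B0:   IN=(all ⊤)   OUT=(all ⊤)
  B1:   IN=(all ⊤)   OUT=(all ⊤)
  B2:   IN=(all ⊤)   OUT=(all ⊤)
  B3:   IN=(all ⊤)   OUT={a:+, c:+, d:+; rest ⊤}
  B4:   IN={a:+, c:+, d:+; rest ⊤}   OUT={c:+, d:+; rest ⊤}

Merge at B4: IN[B4] = OUT[B3] = {a: +, b: ⊤, c: +, d: +, e: ⊤, f: ⊤}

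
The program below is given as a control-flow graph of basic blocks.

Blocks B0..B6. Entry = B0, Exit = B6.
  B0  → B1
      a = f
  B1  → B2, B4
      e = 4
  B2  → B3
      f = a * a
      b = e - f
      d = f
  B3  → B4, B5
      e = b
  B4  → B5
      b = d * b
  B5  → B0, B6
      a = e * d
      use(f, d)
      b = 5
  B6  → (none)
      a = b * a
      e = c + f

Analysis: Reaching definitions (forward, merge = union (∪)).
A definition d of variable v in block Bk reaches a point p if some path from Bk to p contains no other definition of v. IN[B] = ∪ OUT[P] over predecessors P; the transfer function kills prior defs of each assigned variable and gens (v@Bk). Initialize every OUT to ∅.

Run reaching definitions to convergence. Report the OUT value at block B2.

Answer: {a@B0, b@B2, d@B2, e@B1, f@B2}

Trace:
Per-block solution:
  B0: | IN={a@B5, b@B5, d@B2, e@B1, e@B3, f@B2} | OUT={a@B0, b@B5, d@B2, e@B1, e@B3, f@B2}
  B1: | IN={a@B0, b@B5, d@B2, e@B1, e@B3, f@B2} | OUT={a@B0, b@B5, d@B2, e@B1, f@B2}
  B2: | IN={a@B0, b@B5, d@B2, e@B1, f@B2} | OUT={a@B0, b@B2, d@B2, e@B1, f@B2}
  B3: | IN={a@B0, b@B2, d@B2, e@B1, f@B2} | OUT={a@B0, b@B2, d@B2, e@B3, f@B2}
  B4: | IN={a@B0, b@B2, b@B5, d@B2, e@B1, e@B3, f@B2} | OUT={a@B0, b@B4, d@B2, e@B1, e@B3, f@B2}
  B5: | IN={a@B0, b@B2, b@B4, d@B2, e@B1, e@B3, f@B2} | OUT={a@B5, b@B5, d@B2, e@B1, e@B3, f@B2}
  B6: | IN={a@B5, b@B5, d@B2, e@B1, e@B3, f@B2} | OUT={a@B6, b@B5, d@B2, e@B6, f@B2}

Merge at B2: IN[B2] = OUT[B1] = {a@B0, b@B5, d@B2, e@B1, f@B2}
Applying B2's transfer function to that IN value gives OUT[B2] (row B2 above).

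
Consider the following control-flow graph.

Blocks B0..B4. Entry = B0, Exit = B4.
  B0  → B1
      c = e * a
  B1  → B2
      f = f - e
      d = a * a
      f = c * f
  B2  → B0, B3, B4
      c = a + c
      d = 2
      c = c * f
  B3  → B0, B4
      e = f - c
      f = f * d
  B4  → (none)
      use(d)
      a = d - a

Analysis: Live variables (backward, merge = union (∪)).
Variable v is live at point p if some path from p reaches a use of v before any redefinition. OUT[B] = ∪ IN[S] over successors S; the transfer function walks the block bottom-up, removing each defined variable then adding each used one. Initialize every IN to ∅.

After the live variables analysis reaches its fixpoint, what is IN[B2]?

Answer: {a, c, e, f}

Trace:
Fixpoint table:
  B0: | IN={a, e, f} | OUT={a, c, e, f}
  B1: | IN={a, c, e, f} | OUT={a, c, e, f}
  B2: | IN={a, c, e, f} | OUT={a, c, d, e, f}
  B3: | IN={a, c, d, f} | OUT={a, d, e, f}
  B4: | IN={a, d} | OUT={}

Merge at B2: OUT[B2] = IN[B0] ⊔ IN[B3] ⊔ IN[B4] = {a, c, d, e, f}
Applying B2's transfer function to that OUT value gives IN[B2] (row B2 above).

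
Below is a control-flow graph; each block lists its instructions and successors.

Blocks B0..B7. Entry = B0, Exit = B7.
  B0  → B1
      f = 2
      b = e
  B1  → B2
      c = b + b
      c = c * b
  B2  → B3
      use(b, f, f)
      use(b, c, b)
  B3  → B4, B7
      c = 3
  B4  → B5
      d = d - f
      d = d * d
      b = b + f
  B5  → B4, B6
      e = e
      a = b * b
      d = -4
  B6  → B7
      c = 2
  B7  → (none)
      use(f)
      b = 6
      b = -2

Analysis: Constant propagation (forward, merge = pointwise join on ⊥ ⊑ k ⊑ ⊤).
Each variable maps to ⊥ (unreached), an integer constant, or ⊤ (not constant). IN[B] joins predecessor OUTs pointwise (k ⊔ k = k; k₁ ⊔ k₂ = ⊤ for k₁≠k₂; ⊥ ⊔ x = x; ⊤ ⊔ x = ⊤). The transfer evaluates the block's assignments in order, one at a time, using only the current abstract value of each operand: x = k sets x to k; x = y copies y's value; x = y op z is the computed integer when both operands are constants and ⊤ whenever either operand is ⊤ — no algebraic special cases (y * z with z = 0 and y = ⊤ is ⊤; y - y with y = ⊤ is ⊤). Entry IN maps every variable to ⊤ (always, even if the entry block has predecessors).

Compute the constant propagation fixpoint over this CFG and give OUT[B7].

Fixpoint table:
  B0:  IN=(all ⊤)  OUT={f:2; rest ⊤}
  B1:  IN={f:2; rest ⊤}  OUT={f:2; rest ⊤}
  B2:  IN={f:2; rest ⊤}  OUT={f:2; rest ⊤}
  B3:  IN={f:2; rest ⊤}  OUT={c:3, f:2; rest ⊤}
  B4:  IN={c:3, f:2; rest ⊤}  OUT={c:3, f:2; rest ⊤}
  B5:  IN={c:3, f:2; rest ⊤}  OUT={c:3, d:-4, f:2; rest ⊤}
  B6:  IN={c:3, d:-4, f:2; rest ⊤}  OUT={c:2, d:-4, f:2; rest ⊤}
  B7:  IN={f:2; rest ⊤}  OUT={b:-2, f:2; rest ⊤}

Merge at B7: IN[B7] = OUT[B3] ⊔ OUT[B6] = {a: ⊤, b: ⊤, c: ⊤, d: ⊤, e: ⊤, f: 2}
Applying B7's transfer function to that IN value gives OUT[B7] (row B7 above).

Answer: {a: ⊤, b: -2, c: ⊤, d: ⊤, e: ⊤, f: 2}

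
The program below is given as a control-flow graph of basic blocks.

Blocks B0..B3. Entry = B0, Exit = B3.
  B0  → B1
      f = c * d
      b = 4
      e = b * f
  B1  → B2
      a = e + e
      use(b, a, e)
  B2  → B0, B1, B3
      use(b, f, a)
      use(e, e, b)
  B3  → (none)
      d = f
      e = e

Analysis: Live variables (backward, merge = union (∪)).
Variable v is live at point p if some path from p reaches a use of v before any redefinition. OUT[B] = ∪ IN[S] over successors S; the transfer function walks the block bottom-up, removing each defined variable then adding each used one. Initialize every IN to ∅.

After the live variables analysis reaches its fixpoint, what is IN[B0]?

Answer: {c, d}

Working:
Per-block solution:
  B0:   IN={c, d}   OUT={b, c, d, e, f}
  B1:   IN={b, c, d, e, f}   OUT={a, b, c, d, e, f}
  B2:   IN={a, b, c, d, e, f}   OUT={b, c, d, e, f}
  B3:   IN={e, f}   OUT={}

Merge at B0: OUT[B0] = IN[B1] = {b, c, d, e, f}
Applying B0's transfer function to that OUT value gives IN[B0] (row B0 above).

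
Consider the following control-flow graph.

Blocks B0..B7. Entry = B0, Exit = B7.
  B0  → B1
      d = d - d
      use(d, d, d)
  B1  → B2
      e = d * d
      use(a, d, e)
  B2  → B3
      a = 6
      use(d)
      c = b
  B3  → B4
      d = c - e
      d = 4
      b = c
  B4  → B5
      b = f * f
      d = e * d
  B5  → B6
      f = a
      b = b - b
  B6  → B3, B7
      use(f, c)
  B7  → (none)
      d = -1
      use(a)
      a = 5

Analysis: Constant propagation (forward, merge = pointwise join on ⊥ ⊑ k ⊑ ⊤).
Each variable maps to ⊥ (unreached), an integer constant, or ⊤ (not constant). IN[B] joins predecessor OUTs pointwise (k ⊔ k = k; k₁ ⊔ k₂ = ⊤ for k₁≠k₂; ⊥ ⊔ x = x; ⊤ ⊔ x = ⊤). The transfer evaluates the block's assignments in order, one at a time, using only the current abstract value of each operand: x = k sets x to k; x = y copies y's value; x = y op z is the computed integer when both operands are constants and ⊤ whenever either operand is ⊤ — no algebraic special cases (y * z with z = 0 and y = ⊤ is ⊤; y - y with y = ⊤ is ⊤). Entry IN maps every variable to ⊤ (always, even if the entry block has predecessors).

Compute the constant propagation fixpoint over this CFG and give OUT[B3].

Fixpoint table:
  B0: | IN=(all ⊤) | OUT=(all ⊤)
  B1: | IN=(all ⊤) | OUT=(all ⊤)
  B2: | IN=(all ⊤) | OUT={a:6; rest ⊤}
  B3: | IN={a:6; rest ⊤} | OUT={a:6, d:4; rest ⊤}
  B4: | IN={a:6, d:4; rest ⊤} | OUT={a:6; rest ⊤}
  B5: | IN={a:6; rest ⊤} | OUT={a:6, f:6; rest ⊤}
  B6: | IN={a:6, f:6; rest ⊤} | OUT={a:6, f:6; rest ⊤}
  B7: | IN={a:6, f:6; rest ⊤} | OUT={a:5, d:-1, f:6; rest ⊤}

Merge at B3: IN[B3] = OUT[B2] ⊔ OUT[B6] = {a: 6, b: ⊤, c: ⊤, d: ⊤, e: ⊤, f: ⊤}
Applying B3's transfer function to that IN value gives OUT[B3] (row B3 above).

Answer: {a: 6, b: ⊤, c: ⊤, d: 4, e: ⊤, f: ⊤}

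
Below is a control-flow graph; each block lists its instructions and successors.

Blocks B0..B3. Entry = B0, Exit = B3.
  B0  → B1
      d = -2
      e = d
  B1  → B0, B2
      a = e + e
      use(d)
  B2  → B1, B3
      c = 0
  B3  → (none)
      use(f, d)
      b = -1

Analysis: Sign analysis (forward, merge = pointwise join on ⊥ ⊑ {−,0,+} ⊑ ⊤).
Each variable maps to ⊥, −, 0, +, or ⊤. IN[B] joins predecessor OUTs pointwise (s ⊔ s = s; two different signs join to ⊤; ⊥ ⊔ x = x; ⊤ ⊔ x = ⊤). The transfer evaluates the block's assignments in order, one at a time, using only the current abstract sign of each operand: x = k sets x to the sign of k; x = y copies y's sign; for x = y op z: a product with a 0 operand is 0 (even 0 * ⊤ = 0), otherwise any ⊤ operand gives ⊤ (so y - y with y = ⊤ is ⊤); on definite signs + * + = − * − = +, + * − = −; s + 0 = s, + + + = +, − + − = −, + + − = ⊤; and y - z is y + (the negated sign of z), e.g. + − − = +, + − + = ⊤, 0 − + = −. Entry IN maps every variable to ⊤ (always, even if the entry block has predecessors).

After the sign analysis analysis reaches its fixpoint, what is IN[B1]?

Fixpoint table:
  B0:   IN=(all ⊤)   OUT={d:-, e:-; rest ⊤}
  B1:   IN={d:-, e:-; rest ⊤}   OUT={a:-, d:-, e:-; rest ⊤}
  B2:   IN={a:-, d:-, e:-; rest ⊤}   OUT={a:-, c:0, d:-, e:-; rest ⊤}
  B3:   IN={a:-, c:0, d:-, e:-; rest ⊤}   OUT={a:-, b:-, c:0, d:-, e:-; rest ⊤}

Merge at B1: IN[B1] = OUT[B0] ⊔ OUT[B2] = {a: ⊤, b: ⊤, c: ⊤, d: -, e: -, f: ⊤}

Answer: {a: ⊤, b: ⊤, c: ⊤, d: -, e: -, f: ⊤}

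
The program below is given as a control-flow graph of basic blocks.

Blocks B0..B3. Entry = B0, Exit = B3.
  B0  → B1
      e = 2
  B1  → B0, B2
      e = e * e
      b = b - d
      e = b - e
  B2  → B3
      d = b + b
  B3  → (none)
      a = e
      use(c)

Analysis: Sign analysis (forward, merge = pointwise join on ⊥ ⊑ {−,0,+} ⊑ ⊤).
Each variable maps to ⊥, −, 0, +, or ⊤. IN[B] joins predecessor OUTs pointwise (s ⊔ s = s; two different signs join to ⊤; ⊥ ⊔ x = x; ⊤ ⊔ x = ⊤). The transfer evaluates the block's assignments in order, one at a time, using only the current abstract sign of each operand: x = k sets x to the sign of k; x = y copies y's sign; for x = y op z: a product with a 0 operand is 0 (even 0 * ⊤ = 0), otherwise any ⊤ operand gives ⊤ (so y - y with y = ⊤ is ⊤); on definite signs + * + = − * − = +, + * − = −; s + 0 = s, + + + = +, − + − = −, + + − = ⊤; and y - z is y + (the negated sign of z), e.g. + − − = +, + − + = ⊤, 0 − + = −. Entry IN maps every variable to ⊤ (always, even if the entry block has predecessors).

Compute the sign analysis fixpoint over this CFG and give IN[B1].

Answer: {a: ⊤, b: ⊤, c: ⊤, d: ⊤, e: +, f: ⊤}

Trace:
Fixpoint table:
  B0:  IN=(all ⊤)  OUT={e:+; rest ⊤}
  B1:  IN={e:+; rest ⊤}  OUT=(all ⊤)
  B2:  IN=(all ⊤)  OUT=(all ⊤)
  B3:  IN=(all ⊤)  OUT=(all ⊤)

Merge at B1: IN[B1] = OUT[B0] = {a: ⊤, b: ⊤, c: ⊤, d: ⊤, e: +, f: ⊤}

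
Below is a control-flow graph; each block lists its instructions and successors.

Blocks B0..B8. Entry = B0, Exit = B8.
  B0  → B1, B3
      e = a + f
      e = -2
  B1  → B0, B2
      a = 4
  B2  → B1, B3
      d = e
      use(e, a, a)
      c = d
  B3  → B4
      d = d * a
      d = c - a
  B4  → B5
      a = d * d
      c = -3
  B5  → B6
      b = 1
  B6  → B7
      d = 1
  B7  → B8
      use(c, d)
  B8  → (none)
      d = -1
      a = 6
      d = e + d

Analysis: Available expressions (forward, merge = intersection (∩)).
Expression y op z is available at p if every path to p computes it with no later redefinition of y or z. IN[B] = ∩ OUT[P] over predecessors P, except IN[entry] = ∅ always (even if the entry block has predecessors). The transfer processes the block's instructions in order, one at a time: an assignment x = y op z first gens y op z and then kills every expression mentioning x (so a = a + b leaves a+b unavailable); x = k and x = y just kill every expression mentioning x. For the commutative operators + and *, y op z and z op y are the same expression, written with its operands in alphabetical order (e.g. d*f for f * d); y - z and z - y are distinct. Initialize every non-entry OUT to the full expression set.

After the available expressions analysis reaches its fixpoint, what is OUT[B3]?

Answer: {c-a}

Working:
Fixpoint table:
  B0:   IN={}   OUT={a+f}
  B1:   IN={}   OUT={}
  B2:   IN={}   OUT={}
  B3:   IN={}   OUT={c-a}
  B4:   IN={c-a}   OUT={d*d}
  B5:   IN={d*d}   OUT={d*d}
  B6:   IN={d*d}   OUT={}
  B7:   IN={}   OUT={}
  B8:   IN={}   OUT={}

Merge at B3: IN[B3] = OUT[B0] ∩ OUT[B2] = {}
Applying B3's transfer function to that IN value gives OUT[B3] (row B3 above).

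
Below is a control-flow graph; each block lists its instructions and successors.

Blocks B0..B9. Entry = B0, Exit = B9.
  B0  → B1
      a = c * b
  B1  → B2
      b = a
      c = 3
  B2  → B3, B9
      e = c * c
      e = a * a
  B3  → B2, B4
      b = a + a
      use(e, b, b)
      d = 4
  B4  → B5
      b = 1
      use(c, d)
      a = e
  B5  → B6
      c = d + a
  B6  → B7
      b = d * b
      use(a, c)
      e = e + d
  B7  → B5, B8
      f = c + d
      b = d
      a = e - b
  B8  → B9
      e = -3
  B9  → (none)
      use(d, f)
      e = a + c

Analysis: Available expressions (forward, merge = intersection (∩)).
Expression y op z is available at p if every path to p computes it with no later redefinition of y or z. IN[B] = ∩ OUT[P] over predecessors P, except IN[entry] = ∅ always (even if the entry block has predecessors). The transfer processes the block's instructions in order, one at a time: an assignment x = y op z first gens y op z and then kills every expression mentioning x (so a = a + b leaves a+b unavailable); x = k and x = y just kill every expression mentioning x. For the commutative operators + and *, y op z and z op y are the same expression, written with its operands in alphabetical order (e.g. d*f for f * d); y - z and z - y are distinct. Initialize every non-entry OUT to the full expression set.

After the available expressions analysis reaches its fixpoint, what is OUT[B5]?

Answer: {a+d}

Derivation:
Fixpoint table:
  B0:  IN={}  OUT={b*c}
  B1:  IN={b*c}  OUT={}
  B2:  IN={}  OUT={a*a, c*c}
  B3:  IN={a*a, c*c}  OUT={a*a, a+a, c*c}
  B4:  IN={a*a, a+a, c*c}  OUT={c*c}
  B5:  IN={}  OUT={a+d}
  B6:  IN={a+d}  OUT={a+d}
  B7:  IN={a+d}  OUT={c+d, e-b}
  B8:  IN={c+d, e-b}  OUT={c+d}
  B9:  IN={}  OUT={a+c}

Merge at B5: IN[B5] = OUT[B4] ∩ OUT[B7] = {}
Applying B5's transfer function to that IN value gives OUT[B5] (row B5 above).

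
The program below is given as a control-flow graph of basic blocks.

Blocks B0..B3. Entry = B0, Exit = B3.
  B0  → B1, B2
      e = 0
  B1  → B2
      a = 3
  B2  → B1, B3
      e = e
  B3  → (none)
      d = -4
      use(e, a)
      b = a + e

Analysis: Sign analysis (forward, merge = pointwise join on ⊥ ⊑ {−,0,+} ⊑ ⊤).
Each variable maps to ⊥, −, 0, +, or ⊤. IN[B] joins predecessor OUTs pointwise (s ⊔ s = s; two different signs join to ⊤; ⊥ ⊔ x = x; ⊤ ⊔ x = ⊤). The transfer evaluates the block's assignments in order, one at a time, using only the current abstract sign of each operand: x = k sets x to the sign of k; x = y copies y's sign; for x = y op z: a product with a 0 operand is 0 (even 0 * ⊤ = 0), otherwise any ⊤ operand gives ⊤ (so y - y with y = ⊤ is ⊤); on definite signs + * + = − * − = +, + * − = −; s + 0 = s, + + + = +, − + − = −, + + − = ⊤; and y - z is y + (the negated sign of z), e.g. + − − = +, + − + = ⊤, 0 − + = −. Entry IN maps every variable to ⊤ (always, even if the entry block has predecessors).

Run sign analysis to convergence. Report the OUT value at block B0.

Answer: {a: ⊤, b: ⊤, c: ⊤, d: ⊤, e: 0, f: ⊤}

Trace:
Fixpoint table:
  B0: | IN=(all ⊤) | OUT={e:0; rest ⊤}
  B1: | IN={e:0; rest ⊤} | OUT={a:+, e:0; rest ⊤}
  B2: | IN={e:0; rest ⊤} | OUT={e:0; rest ⊤}
  B3: | IN={e:0; rest ⊤} | OUT={d:-, e:0; rest ⊤}

B0 is the boundary node: IN[B0] = {a: ⊤, b: ⊤, c: ⊤, d: ⊤, e: ⊤, f: ⊤}
Applying B0's transfer function to that IN value gives OUT[B0] (row B0 above).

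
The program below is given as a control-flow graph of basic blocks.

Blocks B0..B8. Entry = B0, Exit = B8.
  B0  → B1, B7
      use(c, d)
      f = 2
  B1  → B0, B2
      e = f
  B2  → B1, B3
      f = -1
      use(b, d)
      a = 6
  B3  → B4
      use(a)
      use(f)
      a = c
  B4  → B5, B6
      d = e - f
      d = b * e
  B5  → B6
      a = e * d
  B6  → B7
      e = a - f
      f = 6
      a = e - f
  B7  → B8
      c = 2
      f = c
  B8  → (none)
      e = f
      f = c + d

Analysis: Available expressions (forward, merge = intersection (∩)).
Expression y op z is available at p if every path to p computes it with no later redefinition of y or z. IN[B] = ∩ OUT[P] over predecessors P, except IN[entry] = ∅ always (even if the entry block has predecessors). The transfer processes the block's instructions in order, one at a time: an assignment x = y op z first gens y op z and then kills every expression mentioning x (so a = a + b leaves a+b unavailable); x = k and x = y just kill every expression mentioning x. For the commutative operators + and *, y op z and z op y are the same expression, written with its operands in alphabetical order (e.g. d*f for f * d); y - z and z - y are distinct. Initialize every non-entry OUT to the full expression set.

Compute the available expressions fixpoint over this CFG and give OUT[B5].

Answer: {b*e, d*e, e-f}

Working:
Converged values:
  B0:  IN={}  OUT={}
  B1:  IN={}  OUT={}
  B2:  IN={}  OUT={}
  B3:  IN={}  OUT={}
  B4:  IN={}  OUT={b*e, e-f}
  B5:  IN={b*e, e-f}  OUT={b*e, d*e, e-f}
  B6:  IN={b*e, e-f}  OUT={e-f}
  B7:  IN={}  OUT={}
  B8:  IN={}  OUT={c+d}

Merge at B5: IN[B5] = OUT[B4] = {b*e, e-f}
Applying B5's transfer function to that IN value gives OUT[B5] (row B5 above).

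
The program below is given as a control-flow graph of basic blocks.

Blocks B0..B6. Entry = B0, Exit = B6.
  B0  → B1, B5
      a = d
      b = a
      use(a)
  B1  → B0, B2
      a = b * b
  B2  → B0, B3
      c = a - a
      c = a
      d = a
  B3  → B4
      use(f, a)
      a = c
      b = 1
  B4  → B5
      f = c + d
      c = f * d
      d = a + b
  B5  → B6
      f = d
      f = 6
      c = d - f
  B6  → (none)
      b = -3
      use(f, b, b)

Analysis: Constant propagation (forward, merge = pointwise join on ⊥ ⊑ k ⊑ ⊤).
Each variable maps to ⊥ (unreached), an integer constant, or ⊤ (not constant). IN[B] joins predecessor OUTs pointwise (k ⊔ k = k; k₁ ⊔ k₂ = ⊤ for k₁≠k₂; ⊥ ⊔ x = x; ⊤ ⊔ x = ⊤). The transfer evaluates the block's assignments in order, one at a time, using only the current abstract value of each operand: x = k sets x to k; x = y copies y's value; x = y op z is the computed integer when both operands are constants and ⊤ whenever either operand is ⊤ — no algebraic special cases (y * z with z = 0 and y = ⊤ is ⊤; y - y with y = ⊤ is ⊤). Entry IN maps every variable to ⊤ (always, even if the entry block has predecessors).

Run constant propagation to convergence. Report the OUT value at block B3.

Answer: {a: ⊤, b: 1, c: ⊤, d: ⊤, e: ⊤, f: ⊤}

Trace:
Per-block solution:
  B0: | IN=(all ⊤) | OUT=(all ⊤)
  B1: | IN=(all ⊤) | OUT=(all ⊤)
  B2: | IN=(all ⊤) | OUT=(all ⊤)
  B3: | IN=(all ⊤) | OUT={b:1; rest ⊤}
  B4: | IN={b:1; rest ⊤} | OUT={b:1; rest ⊤}
  B5: | IN=(all ⊤) | OUT={f:6; rest ⊤}
  B6: | IN={f:6; rest ⊤} | OUT={b:-3, f:6; rest ⊤}

Merge at B3: IN[B3] = OUT[B2] = {a: ⊤, b: ⊤, c: ⊤, d: ⊤, e: ⊤, f: ⊤}
Applying B3's transfer function to that IN value gives OUT[B3] (row B3 above).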